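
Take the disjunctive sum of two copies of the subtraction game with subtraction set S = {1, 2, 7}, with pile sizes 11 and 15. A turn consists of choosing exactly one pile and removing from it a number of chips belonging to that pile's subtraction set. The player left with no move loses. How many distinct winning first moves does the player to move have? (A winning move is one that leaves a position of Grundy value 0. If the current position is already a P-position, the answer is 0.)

3

All piles use S = {1, 2, 7}:
G(0) = 0
G(1) = mex{0} = 1
G(2) = mex{1,0} = 2
G(3) = mex{2,1} = 0
G(4) = mex{0,2} = 1
G(5) = mex{1,0} = 2
G(6) = mex{2,1} = 0
G(7) = mex{0,2,0} = 1
G(8) = mex{1,0,1} = 2
G(9) = mex{2,1,2} = 0
G(10) = mex{0,2,0} = 1
G(11) = mex{1,0,1} = 2
G(12) = mex{2,1,2} = 0
G(13) = mex{0,2,0} = 1
G(14) = mex{1,0,1} = 2
G(15) = mex{2,1,2} = 0
Pile A: G(11) = 2.
Pile B: G(15) = 0.
Combined Grundy value = 2 ⊕ 0 = 2.
A winning move leaves total XOR = 0, i.e. changes one component's Grundy value g to g ⊕ X where X is the current total.
Pile A: need g' = 2⊕2 = 0. Options: 11−1→G=1, 11−2→G=0, 11−7→G=1. Hits: 1.
Pile B: need g' = 0⊕2 = 2. Options: 15−1→G=2, 15−2→G=1, 15−7→G=2. Hits: 2.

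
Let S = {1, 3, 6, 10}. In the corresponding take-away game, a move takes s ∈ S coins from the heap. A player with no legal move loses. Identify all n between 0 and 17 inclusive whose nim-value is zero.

0, 2, 4, 9, 11, 13

G(0) = 0
G(1) = mex{0} = 1
G(2) = mex{1} = 0
G(3) = mex{0,0} = 1
G(4) = mex{1,1} = 0
G(5) = mex{0,0} = 1
G(6) = mex{1,1,0} = 2
G(7) = mex{2,0,1} = 3
G(8) = mex{3,1,0} = 2
G(9) = mex{2,2,1} = 0
G(10) = mex{0,3,0,0} = 1
G(11) = mex{1,2,1,1} = 0
G(12) = mex{0,0,2,0} = 1
G(13) = mex{1,1,3,1} = 0
G(14) = mex{0,0,2,0} = 1
G(15) = mex{1,1,0,1} = 2
G(16) = mex{2,0,1,2} = 3
G(17) = mex{3,1,0,3} = 2
P-positions are exactly the n with G(n) = 0.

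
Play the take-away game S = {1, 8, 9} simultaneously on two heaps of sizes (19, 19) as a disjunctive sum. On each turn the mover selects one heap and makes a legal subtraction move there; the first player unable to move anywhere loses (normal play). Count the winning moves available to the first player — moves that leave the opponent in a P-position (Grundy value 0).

0

All heaps use S = {1, 8, 9}:
G(0) = 0
G(1) = mex{0} = 1
G(2) = mex{1} = 0
G(3) = mex{0} = 1
G(4) = mex{1} = 0
G(5) = mex{0} = 1
G(6) = mex{1} = 0
G(7) = mex{0} = 1
G(8) = mex{1,0} = 2
G(9) = mex{2,1,0} = 3
G(10) = mex{3,0,1} = 2
G(11) = mex{2,1,0} = 3
G(12) = mex{3,0,1} = 2
G(13) = mex{2,1,0} = 3
G(14) = mex{3,0,1} = 2
G(15) = mex{2,1,0} = 3
G(16) = mex{3,2,1} = 0
G(17) = mex{0,3,2} = 1
G(18) = mex{1,2,3} = 0
G(19) = mex{0,3,2} = 1
Heap A: G(19) = 1.
Heap B: G(19) = 1.
Combined Grundy value = 1 ⊕ 1 = 0.
A winning move leaves total XOR = 0, i.e. changes one component's Grundy value g to g ⊕ X where X is the current total.
Heap A: target g' = 1⊕0 = 1, but every legal move changes the Grundy value (mex property), so 0 moves.
Heap B: target g' = 1⊕0 = 1, but every legal move changes the Grundy value (mex property), so 0 moves.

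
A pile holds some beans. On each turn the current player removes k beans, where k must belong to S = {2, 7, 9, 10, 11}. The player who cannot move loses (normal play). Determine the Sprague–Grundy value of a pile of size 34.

n :  0  1  2  3  4  5  6  7  8  9 10 11 12 13 14 15 16 17 18 19 20 21 22 23 24 25 26 27 28 29 30 31 32 33 34
G :  0  0  1  1  0  0  1  1  2  2  3  3  2  2  3  3  4  0  0  1  1  0  0  1  1  2  2  3  3  2  2  3  3  4  0

0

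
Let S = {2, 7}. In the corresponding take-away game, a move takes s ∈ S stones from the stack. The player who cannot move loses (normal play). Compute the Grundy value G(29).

G(0) = 0
G(1) = mex{} = 0
G(2) = mex{0} = 1
G(3) = mex{0} = 1
G(4) = mex{1} = 0
G(5) = mex{1} = 0
G(6) = mex{0} = 1
G(7) = mex{0,0} = 1
G(8) = mex{1,0} = 2
G(9) = mex{1,1} = 0
G(10) = mex{2,1} = 0
G(11) = mex{0,0} = 1
G(12) = mex{0,0} = 1
G(13) = mex{1,1} = 0
G(14) = mex{1,1} = 0
G(15) = mex{0,2} = 1
G(16) = mex{0,0} = 1
G(17) = mex{1,0} = 2
G(18) = mex{1,1} = 0
G(19) = mex{2,1} = 0
G(20) = mex{0,0} = 1
G(21) = mex{0,0} = 1
G(22) = mex{1,1} = 0
G(23) = mex{1,1} = 0
G(24) = mex{0,2} = 1
G(25) = mex{0,0} = 1
G(26) = mex{1,0} = 2
G(27) = mex{1,1} = 0
G(28) = mex{2,1} = 0
G(29) = mex{0,0} = 1

1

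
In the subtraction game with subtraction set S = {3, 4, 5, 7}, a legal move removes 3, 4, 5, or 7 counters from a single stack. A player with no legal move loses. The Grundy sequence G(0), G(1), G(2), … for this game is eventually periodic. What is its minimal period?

n :  0  1  2  3  4  5  6  7  8  9 10 11 12 13 14 15 16 17 18 19 20 21
G :  0  0  0  1  1  1  2  2  2  3  0  0  0  1  1  1  2  2  2  3  0  0
G(n+10) = G(n) holds for n = 0,…,6 (a full window of length max(S) = 7), so the sequence is purely periodic with period 10.

10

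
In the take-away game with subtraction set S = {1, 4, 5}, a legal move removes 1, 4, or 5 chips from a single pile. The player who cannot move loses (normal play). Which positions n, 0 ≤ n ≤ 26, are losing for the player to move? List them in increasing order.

0, 2, 8, 10, 16, 18, 24, 26

G(0) = 0
G(1) = mex{0} = 1
G(2) = mex{1} = 0
G(3) = mex{0} = 1
G(4) = mex{1,0} = 2
G(5) = mex{2,1,0} = 3
G(6) = mex{3,0,1} = 2
G(7) = mex{2,1,0} = 3
G(8) = mex{3,2,1} = 0
G(9) = mex{0,3,2} = 1
G(10) = mex{1,2,3} = 0
G(11) = mex{0,3,2} = 1
G(12) = mex{1,0,3} = 2
G(13) = mex{2,1,0} = 3
G(14) = mex{3,0,1} = 2
G(15) = mex{2,1,0} = 3
G(16) = mex{3,2,1} = 0
G(17) = mex{0,3,2} = 1
G(18) = mex{1,2,3} = 0
G(19) = mex{0,3,2} = 1
G(20) = mex{1,0,3} = 2
G(21) = mex{2,1,0} = 3
G(22) = mex{3,0,1} = 2
G(23) = mex{2,1,0} = 3
G(24) = mex{3,2,1} = 0
G(25) = mex{0,3,2} = 1
G(26) = mex{1,2,3} = 0
P-positions are exactly the n with G(n) = 0.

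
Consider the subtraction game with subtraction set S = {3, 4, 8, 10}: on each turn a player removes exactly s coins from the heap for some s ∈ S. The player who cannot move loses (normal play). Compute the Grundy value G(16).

1

n :  0  1  2  3  4  5  6  7  8  9 10 11 12 13 14 15 16
G :  0  0  0  1  1  1  2  0  2  3  1  3  4  0  0  2  1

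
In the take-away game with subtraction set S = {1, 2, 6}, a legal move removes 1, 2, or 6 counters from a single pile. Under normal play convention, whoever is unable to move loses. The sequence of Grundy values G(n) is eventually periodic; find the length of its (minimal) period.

7

n :  0  1  2  3  4  5  6  7  8  9 10 11 12 13 14 15
G :  0  1  2  0  1  2  3  0  1  2  0  1  2  3  0  1
G(n+7) = G(n) holds for n = 0,…,5 (a full window of length max(S) = 6), so the sequence is purely periodic with period 7.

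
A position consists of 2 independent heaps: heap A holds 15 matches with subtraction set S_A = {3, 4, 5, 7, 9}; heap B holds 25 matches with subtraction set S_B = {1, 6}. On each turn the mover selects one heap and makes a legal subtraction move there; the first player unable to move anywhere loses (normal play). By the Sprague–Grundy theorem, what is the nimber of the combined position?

Heap A, S = {3, 4, 5, 7, 9}:
n :  0  1  2  3  4  5  6  7  8  9 10 11 12 13 14 15
G :  0  0  0  1  1  1  2  2  2  3  3  3  0  0  0  1
G_A(15) = 1.
Heap B, S = {1, 6}:
n :  0  1  2  3  4  5  6  7  8  9 10 11 12 13 14 15 16 17 18 19 20 21 22 23 24 25
G :  0  1  0  1  0  1  2  0  1  0  1  0  1  2  0  1  0  1  0  1  2  0  1  0  1  0
G_B(25) = 0.
Combined Grundy value = 1 ⊕ 0 = 1.

1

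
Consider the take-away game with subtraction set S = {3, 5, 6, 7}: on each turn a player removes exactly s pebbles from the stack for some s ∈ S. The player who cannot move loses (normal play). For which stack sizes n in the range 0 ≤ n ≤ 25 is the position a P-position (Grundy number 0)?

G(0) = 0
G(1) = mex{} = 0
G(2) = mex{} = 0
G(3) = mex{0} = 1
G(4) = mex{0} = 1
G(5) = mex{0,0} = 1
G(6) = mex{1,0,0} = 2
G(7) = mex{1,0,0,0} = 2
G(8) = mex{1,1,0,0} = 2
G(9) = mex{2,1,1,0} = 3
G(10) = mex{2,1,1,1} = 0
G(11) = mex{2,2,1,1} = 0
G(12) = mex{3,2,2,1} = 0
G(13) = mex{0,2,2,2} = 1
G(14) = mex{0,3,2,2} = 1
G(15) = mex{0,0,3,2} = 1
G(16) = mex{1,0,0,3} = 2
G(17) = mex{1,0,0,0} = 2
G(18) = mex{1,1,0,0} = 2
G(19) = mex{2,1,1,0} = 3
G(20) = mex{2,1,1,1} = 0
G(21) = mex{2,2,1,1} = 0
G(22) = mex{3,2,2,1} = 0
G(23) = mex{0,2,2,2} = 1
G(24) = mex{0,3,2,2} = 1
G(25) = mex{0,0,3,2} = 1
P-positions are exactly the n with G(n) = 0.

0, 1, 2, 10, 11, 12, 20, 21, 22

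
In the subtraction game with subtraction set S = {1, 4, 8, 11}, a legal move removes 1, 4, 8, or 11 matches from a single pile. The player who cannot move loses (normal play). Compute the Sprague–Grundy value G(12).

G(0) = 0
G(1) = mex{0} = 1
G(2) = mex{1} = 0
G(3) = mex{0} = 1
G(4) = mex{1,0} = 2
G(5) = mex{2,1} = 0
G(6) = mex{0,0} = 1
G(7) = mex{1,1} = 0
G(8) = mex{0,2,0} = 1
G(9) = mex{1,0,1} = 2
G(10) = mex{2,1,0} = 3
G(11) = mex{3,0,1,0} = 2
G(12) = mex{2,1,2,1} = 0

0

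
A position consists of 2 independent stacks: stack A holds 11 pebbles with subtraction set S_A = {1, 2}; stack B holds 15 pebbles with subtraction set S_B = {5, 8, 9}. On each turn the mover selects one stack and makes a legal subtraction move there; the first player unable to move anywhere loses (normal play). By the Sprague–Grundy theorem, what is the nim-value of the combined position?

Stack A, S = {1, 2}:
G(0) = 0
G(1) = mex{0} = 1
G(2) = mex{1,0} = 2
G(3) = mex{2,1} = 0
G(4) = mex{0,2} = 1
G(5) = mex{1,0} = 2
G(6) = mex{2,1} = 0
G(7) = mex{0,2} = 1
G(8) = mex{1,0} = 2
G(9) = mex{2,1} = 0
G(10) = mex{0,2} = 1
G(11) = mex{1,0} = 2
G_A(11) = 2.
Stack B, S = {5, 8, 9}:
G(0) = 0
G(1) = mex{} = 0
G(2) = mex{} = 0
G(3) = mex{} = 0
G(4) = mex{} = 0
G(5) = mex{0} = 1
G(6) = mex{0} = 1
G(7) = mex{0} = 1
G(8) = mex{0,0} = 1
G(9) = mex{0,0,0} = 1
G(10) = mex{1,0,0} = 2
G(11) = mex{1,0,0} = 2
G(12) = mex{1,0,0} = 2
G(13) = mex{1,1,0} = 2
G(14) = mex{1,1,1} = 0
G(15) = mex{2,1,1} = 0
G_B(15) = 0.
Combined Grundy value = 2 ⊕ 0 = 2.

2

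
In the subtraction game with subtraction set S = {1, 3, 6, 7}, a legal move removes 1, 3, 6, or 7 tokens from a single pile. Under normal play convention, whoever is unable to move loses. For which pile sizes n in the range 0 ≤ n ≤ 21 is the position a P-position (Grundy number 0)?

G(0) = 0
G(1) = mex{0} = 1
G(2) = mex{1} = 0
G(3) = mex{0,0} = 1
G(4) = mex{1,1} = 0
G(5) = mex{0,0} = 1
G(6) = mex{1,1,0} = 2
G(7) = mex{2,0,1,0} = 3
G(8) = mex{3,1,0,1} = 2
G(9) = mex{2,2,1,0} = 3
G(10) = mex{3,3,0,1} = 2
G(11) = mex{2,2,1,0} = 3
G(12) = mex{3,3,2,1} = 0
G(13) = mex{0,2,3,2} = 1
G(14) = mex{1,3,2,3} = 0
G(15) = mex{0,0,3,2} = 1
G(16) = mex{1,1,2,3} = 0
G(17) = mex{0,0,3,2} = 1
G(18) = mex{1,1,0,3} = 2
G(19) = mex{2,0,1,0} = 3
G(20) = mex{3,1,0,1} = 2
G(21) = mex{2,2,1,0} = 3
P-positions are exactly the n with G(n) = 0.

0, 2, 4, 12, 14, 16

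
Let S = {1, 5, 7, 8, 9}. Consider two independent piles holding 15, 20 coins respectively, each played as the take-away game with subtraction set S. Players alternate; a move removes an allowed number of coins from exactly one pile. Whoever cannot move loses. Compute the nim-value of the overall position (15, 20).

All piles use S = {1, 5, 7, 8, 9}:
n :  0  1  2  3  4  5  6  7  8  9 10 11 12 13 14 15 16 17 18 19 20
G :  0  1  0  1  0  1  0  1  2  3  2  3  2  3  2  3  0  1  0  1  0
Pile A: G(15) = 3.
Pile B: G(20) = 0.
Combined Grundy value = 3 ⊕ 0 = 3.

3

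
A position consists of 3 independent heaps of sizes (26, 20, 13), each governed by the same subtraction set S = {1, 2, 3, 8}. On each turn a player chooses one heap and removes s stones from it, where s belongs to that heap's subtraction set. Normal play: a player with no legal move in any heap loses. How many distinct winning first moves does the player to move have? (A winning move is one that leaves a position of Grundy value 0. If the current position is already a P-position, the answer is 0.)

2

All heaps use S = {1, 2, 3, 8}:
G(0) = 0
G(1) = mex{0} = 1
G(2) = mex{1,0} = 2
G(3) = mex{2,1,0} = 3
G(4) = mex{3,2,1} = 0
G(5) = mex{0,3,2} = 1
G(6) = mex{1,0,3} = 2
G(7) = mex{2,1,0} = 3
G(8) = mex{3,2,1,0} = 4
G(9) = mex{4,3,2,1} = 0
G(10) = mex{0,4,3,2} = 1
G(11) = mex{1,0,4,3} = 2
G(12) = mex{2,1,0,0} = 3
G(13) = mex{3,2,1,1} = 0
G(14) = mex{0,3,2,2} = 1
G(15) = mex{1,0,3,3} = 2
G(16) = mex{2,1,0,4} = 3
G(17) = mex{3,2,1,0} = 4
G(18) = mex{4,3,2,1} = 0
G(19) = mex{0,4,3,2} = 1
G(20) = mex{1,0,4,3} = 2
G(21) = mex{2,1,0,0} = 3
G(22) = mex{3,2,1,1} = 0
G(23) = mex{0,3,2,2} = 1
G(24) = mex{1,0,3,3} = 2
G(25) = mex{2,1,0,4} = 3
G(26) = mex{3,2,1,0} = 4
Heap A: G(26) = 4.
Heap B: G(20) = 2.
Heap C: G(13) = 0.
Combined Grundy value = 4 ⊕ 2 ⊕ 0 = 6.
A winning move leaves total XOR = 0, i.e. changes one component's Grundy value g to g ⊕ X where X is the current total.
Heap A: need g' = 4⊕6 = 2. Options: 26−1→G=3, 26−2→G=2, 26−3→G=1, 26−8→G=0. Hits: 1.
Heap B: need g' = 2⊕6 = 4. Options: 20−1→G=1, 20−2→G=0, 20−3→G=4, 20−8→G=3. Hits: 1.
Heap C: need g' = 0⊕6 = 6. Options: 13−1→G=3, 13−2→G=2, 13−3→G=1, 13−8→G=1. Hits: 0.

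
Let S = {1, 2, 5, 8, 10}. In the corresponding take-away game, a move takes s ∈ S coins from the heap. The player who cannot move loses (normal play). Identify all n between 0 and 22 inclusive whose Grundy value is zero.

G(0) = 0
G(1) = mex{0} = 1
G(2) = mex{1,0} = 2
G(3) = mex{2,1} = 0
G(4) = mex{0,2} = 1
G(5) = mex{1,0,0} = 2
G(6) = mex{2,1,1} = 0
G(7) = mex{0,2,2} = 1
G(8) = mex{1,0,0,0} = 2
G(9) = mex{2,1,1,1} = 0
G(10) = mex{0,2,2,2,0} = 1
G(11) = mex{1,0,0,0,1} = 2
G(12) = mex{2,1,1,1,2} = 0
G(13) = mex{0,2,2,2,0} = 1
G(14) = mex{1,0,0,0,1} = 2
G(15) = mex{2,1,1,1,2} = 0
G(16) = mex{0,2,2,2,0} = 1
G(17) = mex{1,0,0,0,1} = 2
G(18) = mex{2,1,1,1,2} = 0
G(19) = mex{0,2,2,2,0} = 1
G(20) = mex{1,0,0,0,1} = 2
G(21) = mex{2,1,1,1,2} = 0
G(22) = mex{0,2,2,2,0} = 1
P-positions are exactly the n with G(n) = 0.

0, 3, 6, 9, 12, 15, 18, 21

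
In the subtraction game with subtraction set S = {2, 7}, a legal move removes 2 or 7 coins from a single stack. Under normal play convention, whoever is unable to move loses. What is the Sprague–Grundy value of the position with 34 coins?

1

n :  0  1  2  3  4  5  6  7  8  9 10 11 12 13 14 15 16 17 18 19 20 21 22 23 24 25 26 27 28 29 30 31 32 33 34
G :  0  0  1  1  0  0  1  1  2  0  0  1  1  0  0  1  1  2  0  0  1  1  0  0  1  1  2  0  0  1  1  0  0  1  1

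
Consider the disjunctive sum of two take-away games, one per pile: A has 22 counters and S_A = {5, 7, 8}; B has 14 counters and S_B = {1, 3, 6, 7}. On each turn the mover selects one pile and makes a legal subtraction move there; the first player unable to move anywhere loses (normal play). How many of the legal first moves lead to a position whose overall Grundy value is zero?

4

Pile A, S = {5, 7, 8}:
n :  0  1  2  3  4  5  6  7  8  9 10 11 12 13 14 15 16 17 18 19 20 21 22
G :  0  0  0  0  0  1  1  1  1  1  2  2  2  0  0  0  0  0  1  1  1  1  1
G_A(22) = 1.
Pile B, S = {1, 3, 6, 7}:
G(0) = 0
G(1) = mex{0} = 1
G(2) = mex{1} = 0
G(3) = mex{0,0} = 1
G(4) = mex{1,1} = 0
G(5) = mex{0,0} = 1
G(6) = mex{1,1,0} = 2
G(7) = mex{2,0,1,0} = 3
G(8) = mex{3,1,0,1} = 2
G(9) = mex{2,2,1,0} = 3
G(10) = mex{3,3,0,1} = 2
G(11) = mex{2,2,1,0} = 3
G(12) = mex{3,3,2,1} = 0
G(13) = mex{0,2,3,2} = 1
G(14) = mex{1,3,2,3} = 0
G_B(14) = 0.
Combined Grundy value = 1 ⊕ 0 = 1.
A winning move leaves total XOR = 0, i.e. changes one component's Grundy value g to g ⊕ X where X is the current total.
Pile A: need g' = 1⊕1 = 0. Options: 22−5→G=0, 22−7→G=0, 22−8→G=0. Hits: 3.
Pile B: need g' = 0⊕1 = 1. Options: 14−1→G=1, 14−3→G=3, 14−6→G=2, 14−7→G=3. Hits: 1.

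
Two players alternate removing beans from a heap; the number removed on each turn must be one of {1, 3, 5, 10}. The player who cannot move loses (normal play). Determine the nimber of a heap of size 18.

1

n :  0  1  2  3  4  5  6  7  8  9 10 11 12 13 14 15 16 17 18
G :  0  1  0  1  0  1  0  1  0  1  2  3  2  3  2  0  1  0  1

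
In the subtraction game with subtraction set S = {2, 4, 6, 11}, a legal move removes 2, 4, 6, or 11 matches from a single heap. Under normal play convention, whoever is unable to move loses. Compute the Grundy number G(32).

n :  0  1  2  3  4  5  6  7  8  9 10 11 12 13 14 15 16 17 18 19 20 21 22 23 24 25 26 27 28 29 30 31 32
G :  0  0  1  1  2  2  3  3  0  0  1  1  2  2  3  3  0  0  1  1  2  2  3  3  0  0  1  1  2  2  3  3  0

0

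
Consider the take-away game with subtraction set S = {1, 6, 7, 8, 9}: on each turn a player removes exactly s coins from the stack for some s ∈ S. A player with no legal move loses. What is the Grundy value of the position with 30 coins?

0

n :  0  1  2  3  4  5  6  7  8  9 10 11 12 13 14 15 16 17 18 19 20 21 22 23 24 25 26 27 28 29 30
G :  0  1  0  1  0  1  2  3  2  3  2  3  4  5  0  1  0  1  0  1  2  3  2  3  2  3  4  5  0  1  0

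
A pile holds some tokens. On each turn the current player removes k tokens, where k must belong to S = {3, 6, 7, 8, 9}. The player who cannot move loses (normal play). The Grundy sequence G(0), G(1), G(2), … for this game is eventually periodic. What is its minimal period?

n :  0  1  2  3  4  5  6  7  8  9 10 11 12 13 14 15 16 17 18 19 20 21 22 23 24 25
G :  0  0  0  1  1  1  2  2  2  3  3  3  0  0  0  1  1  1  2  2  2  3  3  3  0  0
G(n+12) = G(n) holds for n = 0,…,8 (a full window of length max(S) = 9), so the sequence is purely periodic with period 12.

12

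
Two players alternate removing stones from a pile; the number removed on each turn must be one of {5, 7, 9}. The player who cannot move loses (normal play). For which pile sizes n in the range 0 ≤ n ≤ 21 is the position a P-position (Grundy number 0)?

0, 1, 2, 3, 4, 14, 15, 16, 17, 18

n :  0  1  2  3  4  5  6  7  8  9 10 11 12 13 14 15 16 17 18 19 20 21
G :  0  0  0  0  0  1  1  1  1  1  2  2  2  2  0  0  0  0  0  1  1  1
P-positions are exactly the n with G(n) = 0.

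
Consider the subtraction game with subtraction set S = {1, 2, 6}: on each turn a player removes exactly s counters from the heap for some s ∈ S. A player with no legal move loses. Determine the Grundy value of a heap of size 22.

G(0) = 0
G(1) = mex{0} = 1
G(2) = mex{1,0} = 2
G(3) = mex{2,1} = 0
G(4) = mex{0,2} = 1
G(5) = mex{1,0} = 2
G(6) = mex{2,1,0} = 3
G(7) = mex{3,2,1} = 0
G(8) = mex{0,3,2} = 1
G(9) = mex{1,0,0} = 2
G(10) = mex{2,1,1} = 0
G(11) = mex{0,2,2} = 1
G(12) = mex{1,0,3} = 2
G(13) = mex{2,1,0} = 3
G(14) = mex{3,2,1} = 0
G(15) = mex{0,3,2} = 1
G(16) = mex{1,0,0} = 2
G(17) = mex{2,1,1} = 0
G(18) = mex{0,2,2} = 1
G(19) = mex{1,0,3} = 2
G(20) = mex{2,1,0} = 3
G(21) = mex{3,2,1} = 0
G(22) = mex{0,3,2} = 1

1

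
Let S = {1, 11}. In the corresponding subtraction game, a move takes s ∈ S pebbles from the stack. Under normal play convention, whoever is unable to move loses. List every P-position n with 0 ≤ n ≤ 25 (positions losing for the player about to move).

0, 2, 4, 6, 8, 10, 12, 14, 16, 18, 20, 22, 24

G(0) = 0
G(1) = mex{0} = 1
G(2) = mex{1} = 0
G(3) = mex{0} = 1
G(4) = mex{1} = 0
G(5) = mex{0} = 1
G(6) = mex{1} = 0
G(7) = mex{0} = 1
G(8) = mex{1} = 0
G(9) = mex{0} = 1
G(10) = mex{1} = 0
G(11) = mex{0,0} = 1
G(12) = mex{1,1} = 0
G(13) = mex{0,0} = 1
G(14) = mex{1,1} = 0
G(15) = mex{0,0} = 1
G(16) = mex{1,1} = 0
G(17) = mex{0,0} = 1
G(18) = mex{1,1} = 0
G(19) = mex{0,0} = 1
G(20) = mex{1,1} = 0
G(21) = mex{0,0} = 1
G(22) = mex{1,1} = 0
G(23) = mex{0,0} = 1
G(24) = mex{1,1} = 0
G(25) = mex{0,0} = 1
P-positions are exactly the n with G(n) = 0.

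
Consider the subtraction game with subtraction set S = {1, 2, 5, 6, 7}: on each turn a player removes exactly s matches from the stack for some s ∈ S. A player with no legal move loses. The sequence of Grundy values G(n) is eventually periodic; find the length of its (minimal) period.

n :  0  1  2  3  4  5  6  7  8  9 10 11 12 13 14 15 16 17 18 19 20 21 22 23
G :  0  1  2  0  1  2  3  4  5  3  4  0  1  2  0  1  2  3  4  5  3  4  0  1
G(n+11) = G(n) holds for n = 0,…,6 (a full window of length max(S) = 7), so the sequence is purely periodic with period 11.

11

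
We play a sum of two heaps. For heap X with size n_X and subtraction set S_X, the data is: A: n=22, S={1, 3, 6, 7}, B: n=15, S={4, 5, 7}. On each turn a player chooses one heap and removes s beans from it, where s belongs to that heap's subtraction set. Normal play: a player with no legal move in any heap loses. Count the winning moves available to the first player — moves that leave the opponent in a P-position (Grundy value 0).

3

Heap A, S = {1, 3, 6, 7}:
n :  0  1  2  3  4  5  6  7  8  9 10 11 12 13 14 15 16 17 18 19 20 21 22
G :  0  1  0  1  0  1  2  3  2  3  2  3  0  1  0  1  0  1  2  3  2  3  2
G_A(22) = 2.
Heap B, S = {4, 5, 7}:
n :  0  1  2  3  4  5  6  7  8  9 10 11 12 13 14 15
G :  0  0  0  0  1  1  1  1  2  2  2  0  0  0  0  1
G_B(15) = 1.
Combined Grundy value = 2 ⊕ 1 = 3.
A winning move leaves total XOR = 0, i.e. changes one component's Grundy value g to g ⊕ X where X is the current total.
Heap A: need g' = 2⊕3 = 1. Options: 22−1→G=3, 22−3→G=3, 22−6→G=0, 22−7→G=1. Hits: 1.
Heap B: need g' = 1⊕3 = 2. Options: 15−4→G=0, 15−5→G=2, 15−7→G=2. Hits: 2.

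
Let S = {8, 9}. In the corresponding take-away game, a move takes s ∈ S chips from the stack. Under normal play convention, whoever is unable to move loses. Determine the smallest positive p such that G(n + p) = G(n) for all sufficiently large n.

17

n :  0  1  2  3  4  5  6  7  8  9 10 11 12 13 14 15 16 17 18 19 20 21 22 23 24 25 26 27 28 29 30 31 32 33 34 35
G :  0  0  0  0  0  0  0  0  1  1  1  1  1  1  1  1  2  0  0  0  0  0  0  0  0  1  1  1  1  1  1  1  1  2  0  0
G(n+17) = G(n) holds for n = 0,…,8 (a full window of length max(S) = 9), so the sequence is purely periodic with period 17.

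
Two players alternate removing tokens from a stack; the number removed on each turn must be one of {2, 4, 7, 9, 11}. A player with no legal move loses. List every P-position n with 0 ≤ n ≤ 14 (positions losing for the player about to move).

0, 1, 6, 14

G(0) = 0
G(1) = mex{} = 0
G(2) = mex{0} = 1
G(3) = mex{0} = 1
G(4) = mex{1,0} = 2
G(5) = mex{1,0} = 2
G(6) = mex{2,1} = 0
G(7) = mex{2,1,0} = 3
G(8) = mex{0,2,0} = 1
G(9) = mex{3,2,1,0} = 4
G(10) = mex{1,0,1,0} = 2
G(11) = mex{4,3,2,1,0} = 5
G(12) = mex{2,1,2,1,0} = 3
G(13) = mex{5,4,0,2,1} = 3
G(14) = mex{3,2,3,2,1} = 0
P-positions are exactly the n with G(n) = 0.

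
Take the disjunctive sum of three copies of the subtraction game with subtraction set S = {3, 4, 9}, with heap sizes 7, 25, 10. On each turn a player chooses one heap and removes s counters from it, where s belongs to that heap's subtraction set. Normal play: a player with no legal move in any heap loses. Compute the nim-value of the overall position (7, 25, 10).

3

All heaps use S = {3, 4, 9}:
G(0) = 0
G(1) = mex{} = 0
G(2) = mex{} = 0
G(3) = mex{0} = 1
G(4) = mex{0,0} = 1
G(5) = mex{0,0} = 1
G(6) = mex{1,0} = 2
G(7) = mex{1,1} = 0
G(8) = mex{1,1} = 0
G(9) = mex{2,1,0} = 3
G(10) = mex{0,2,0} = 1
G(11) = mex{0,0,0} = 1
G(12) = mex{3,0,1} = 2
G(13) = mex{1,3,1} = 0
G(14) = mex{1,1,1} = 0
G(15) = mex{2,1,2} = 0
G(16) = mex{0,2,0} = 1
G(17) = mex{0,0,0} = 1
G(18) = mex{0,0,3} = 1
G(19) = mex{1,0,1} = 2
G(20) = mex{1,1,1} = 0
G(21) = mex{1,1,2} = 0
G(22) = mex{2,1,0} = 3
G(23) = mex{0,2,0} = 1
G(24) = mex{0,0,0} = 1
G(25) = mex{3,0,1} = 2
Heap A: G(7) = 0.
Heap B: G(25) = 2.
Heap C: G(10) = 1.
Combined Grundy value = 0 ⊕ 2 ⊕ 1 = 3.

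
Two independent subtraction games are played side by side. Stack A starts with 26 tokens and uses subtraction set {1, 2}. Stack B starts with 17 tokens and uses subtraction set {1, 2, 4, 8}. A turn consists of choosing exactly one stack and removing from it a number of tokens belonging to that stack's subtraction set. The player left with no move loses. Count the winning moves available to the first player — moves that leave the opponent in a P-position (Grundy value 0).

0

Stack A, S = {1, 2}:
n :  0  1  2  3  4  5  6  7  8  9 10 11 12 13 14 15 16 17 18 19 20 21 22 23 24 25 26
G :  0  1  2  0  1  2  0  1  2  0  1  2  0  1  2  0  1  2  0  1  2  0  1  2  0  1  2
G_A(26) = 2.
Stack B, S = {1, 2, 4, 8}:
n :  0  1  2  3  4  5  6  7  8  9 10 11 12 13 14 15 16 17
G :  0  1  2  0  1  2  0  1  2  0  1  2  0  1  2  0  1  2
G_B(17) = 2.
Combined Grundy value = 2 ⊕ 2 = 0.
A winning move leaves total XOR = 0, i.e. changes one component's Grundy value g to g ⊕ X where X is the current total.
Stack A: target g' = 2⊕0 = 2, but every legal move changes the Grundy value (mex property), so 0 moves.
Stack B: target g' = 2⊕0 = 2, but every legal move changes the Grundy value (mex property), so 0 moves.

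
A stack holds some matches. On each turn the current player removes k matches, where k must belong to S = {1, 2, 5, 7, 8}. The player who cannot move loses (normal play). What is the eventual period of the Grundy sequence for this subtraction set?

n :  0  1  2  3  4  5  6  7  8  9 10 11 12 13 14
G :  0  1  2  0  1  2  0  1  2  0  1  2  0  1  2
G(n+3) = G(n) holds for n = 0,…,7 (a full window of length max(S) = 8), so the sequence is purely periodic with period 3.

3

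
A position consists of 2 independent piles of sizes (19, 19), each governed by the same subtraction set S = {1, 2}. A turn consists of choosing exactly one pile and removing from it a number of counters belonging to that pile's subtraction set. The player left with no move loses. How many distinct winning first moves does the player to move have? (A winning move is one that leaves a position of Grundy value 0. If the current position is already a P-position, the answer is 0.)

All piles use S = {1, 2}:
G(0) = 0
G(1) = mex{0} = 1
G(2) = mex{1,0} = 2
G(3) = mex{2,1} = 0
G(4) = mex{0,2} = 1
G(5) = mex{1,0} = 2
G(6) = mex{2,1} = 0
G(7) = mex{0,2} = 1
G(8) = mex{1,0} = 2
G(9) = mex{2,1} = 0
G(10) = mex{0,2} = 1
G(11) = mex{1,0} = 2
G(12) = mex{2,1} = 0
G(13) = mex{0,2} = 1
G(14) = mex{1,0} = 2
G(15) = mex{2,1} = 0
G(16) = mex{0,2} = 1
G(17) = mex{1,0} = 2
G(18) = mex{2,1} = 0
G(19) = mex{0,2} = 1
Pile A: G(19) = 1.
Pile B: G(19) = 1.
Combined Grundy value = 1 ⊕ 1 = 0.
A winning move leaves total XOR = 0, i.e. changes one component's Grundy value g to g ⊕ X where X is the current total.
Pile A: target g' = 1⊕0 = 1, but every legal move changes the Grundy value (mex property), so 0 moves.
Pile B: target g' = 1⊕0 = 1, but every legal move changes the Grundy value (mex property), so 0 moves.

0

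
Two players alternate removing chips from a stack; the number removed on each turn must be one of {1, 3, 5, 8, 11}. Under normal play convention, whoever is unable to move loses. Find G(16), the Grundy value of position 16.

G(0) = 0
G(1) = mex{0} = 1
G(2) = mex{1} = 0
G(3) = mex{0,0} = 1
G(4) = mex{1,1} = 0
G(5) = mex{0,0,0} = 1
G(6) = mex{1,1,1} = 0
G(7) = mex{0,0,0} = 1
G(8) = mex{1,1,1,0} = 2
G(9) = mex{2,0,0,1} = 3
G(10) = mex{3,1,1,0} = 2
G(11) = mex{2,2,0,1,0} = 3
G(12) = mex{3,3,1,0,1} = 2
G(13) = mex{2,2,2,1,0} = 3
G(14) = mex{3,3,3,0,1} = 2
G(15) = mex{2,2,2,1,0} = 3
G(16) = mex{3,3,3,2,1} = 0

0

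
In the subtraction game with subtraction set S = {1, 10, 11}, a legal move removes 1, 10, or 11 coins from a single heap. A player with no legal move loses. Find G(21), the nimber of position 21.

1

G(0) = 0
G(1) = mex{0} = 1
G(2) = mex{1} = 0
G(3) = mex{0} = 1
G(4) = mex{1} = 0
G(5) = mex{0} = 1
G(6) = mex{1} = 0
G(7) = mex{0} = 1
G(8) = mex{1} = 0
G(9) = mex{0} = 1
G(10) = mex{1,0} = 2
G(11) = mex{2,1,0} = 3
G(12) = mex{3,0,1} = 2
G(13) = mex{2,1,0} = 3
G(14) = mex{3,0,1} = 2
G(15) = mex{2,1,0} = 3
G(16) = mex{3,0,1} = 2
G(17) = mex{2,1,0} = 3
G(18) = mex{3,0,1} = 2
G(19) = mex{2,1,0} = 3
G(20) = mex{3,2,1} = 0
G(21) = mex{0,3,2} = 1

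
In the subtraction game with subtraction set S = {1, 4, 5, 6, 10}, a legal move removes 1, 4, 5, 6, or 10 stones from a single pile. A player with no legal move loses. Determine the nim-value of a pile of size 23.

3

G(0) = 0
G(1) = mex{0} = 1
G(2) = mex{1} = 0
G(3) = mex{0} = 1
G(4) = mex{1,0} = 2
G(5) = mex{2,1,0} = 3
G(6) = mex{3,0,1,0} = 2
G(7) = mex{2,1,0,1} = 3
G(8) = mex{3,2,1,0} = 4
G(9) = mex{4,3,2,1} = 0
G(10) = mex{0,2,3,2,0} = 1
G(11) = mex{1,3,2,3,1} = 0
G(12) = mex{0,4,3,2,0} = 1
G(13) = mex{1,0,4,3,1} = 2
G(14) = mex{2,1,0,4,2} = 3
G(15) = mex{3,0,1,0,3} = 2
G(16) = mex{2,1,0,1,2} = 3
G(17) = mex{3,2,1,0,3} = 4
G(18) = mex{4,3,2,1,4} = 0
G(19) = mex{0,2,3,2,0} = 1
G(20) = mex{1,3,2,3,1} = 0
G(21) = mex{0,4,3,2,0} = 1
G(22) = mex{1,0,4,3,1} = 2
G(23) = mex{2,1,0,4,2} = 3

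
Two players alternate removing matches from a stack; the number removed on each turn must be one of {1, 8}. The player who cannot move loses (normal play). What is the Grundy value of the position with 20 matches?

0

n :  0  1  2  3  4  5  6  7  8  9 10 11 12 13 14 15 16 17 18 19 20
G :  0  1  0  1  0  1  0  1  2  0  1  0  1  0  1  0  1  2  0  1  0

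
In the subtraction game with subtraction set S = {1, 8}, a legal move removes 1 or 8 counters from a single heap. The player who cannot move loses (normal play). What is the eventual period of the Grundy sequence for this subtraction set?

n :  0  1  2  3  4  5  6  7  8  9 10 11 12 13 14 15 16 17 18 19
G :  0  1  0  1  0  1  0  1  2  0  1  0  1  0  1  0  1  2  0  1
G(n+9) = G(n) holds for n = 0,…,7 (a full window of length max(S) = 8), so the sequence is purely periodic with period 9.

9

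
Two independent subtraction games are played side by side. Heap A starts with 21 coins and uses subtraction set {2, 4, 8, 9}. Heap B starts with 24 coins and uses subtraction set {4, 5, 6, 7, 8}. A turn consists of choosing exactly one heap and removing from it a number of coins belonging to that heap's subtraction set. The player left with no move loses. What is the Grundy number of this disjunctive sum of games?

Heap A, S = {2, 4, 8, 9}:
n :  0  1  2  3  4  5  6  7  8  9 10 11 12 13 14 15 16 17 18 19 20 21
G :  0  0  1  1  2  2  0  0  1  1  2  2  0  0  1  1  2  2  0  0  1  1
G_A(21) = 1.
Heap B, S = {4, 5, 6, 7, 8}:
G(0) = 0
G(1) = mex{} = 0
G(2) = mex{} = 0
G(3) = mex{} = 0
G(4) = mex{0} = 1
G(5) = mex{0,0} = 1
G(6) = mex{0,0,0} = 1
G(7) = mex{0,0,0,0} = 1
G(8) = mex{1,0,0,0,0} = 2
G(9) = mex{1,1,0,0,0} = 2
G(10) = mex{1,1,1,0,0} = 2
G(11) = mex{1,1,1,1,0} = 2
G(12) = mex{2,1,1,1,1} = 0
G(13) = mex{2,2,1,1,1} = 0
G(14) = mex{2,2,2,1,1} = 0
G(15) = mex{2,2,2,2,1} = 0
G(16) = mex{0,2,2,2,2} = 1
G(17) = mex{0,0,2,2,2} = 1
G(18) = mex{0,0,0,2,2} = 1
G(19) = mex{0,0,0,0,2} = 1
G(20) = mex{1,0,0,0,0} = 2
G(21) = mex{1,1,0,0,0} = 2
G(22) = mex{1,1,1,0,0} = 2
G(23) = mex{1,1,1,1,0} = 2
G(24) = mex{2,1,1,1,1} = 0
G_B(24) = 0.
Combined Grundy value = 1 ⊕ 0 = 1.

1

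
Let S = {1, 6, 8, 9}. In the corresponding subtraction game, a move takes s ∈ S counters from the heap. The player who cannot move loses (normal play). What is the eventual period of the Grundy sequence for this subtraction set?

G(0) = 0
G(1) = mex{0} = 1
G(2) = mex{1} = 0
G(3) = mex{0} = 1
G(4) = mex{1} = 0
G(5) = mex{0} = 1
G(6) = mex{1,0} = 2
G(7) = mex{2,1} = 0
G(8) = mex{0,0,0} = 1
G(9) = mex{1,1,1,0} = 2
G(10) = mex{2,0,0,1} = 3
G(11) = mex{3,1,1,0} = 2
G(12) = mex{2,2,0,1} = 3
G(13) = mex{3,0,1,0} = 2
G(14) = mex{2,1,2,1} = 0
G(15) = mex{0,2,0,2} = 1
G(16) = mex{1,3,1,0} = 2
G(17) = mex{2,2,2,1} = 0
G(18) = mex{0,3,3,2} = 1
G(19) = mex{1,2,2,3} = 0
G(20) = mex{0,0,3,2} = 1
G(21) = mex{1,1,2,3} = 0
G(22) = mex{0,2,0,2} = 1
G(23) = mex{1,0,1,0} = 2
G(24) = mex{2,1,2,1} = 0
G(25) = mex{0,0,0,2} = 1
G(26) = mex{1,1,1,0} = 2
G(27) = mex{2,0,0,1} = 3
G(28) = mex{3,1,1,0} = 2
G(29) = mex{2,2,0,1} = 3
G(30) = mex{3,0,1,0} = 2
G(31) = mex{2,1,2,1} = 0
G(32) = mex{0,2,0,2} = 1
G(33) = mex{1,3,1,0} = 2
G(34) = mex{2,2,2,1} = 0
G(35) = mex{0,3,3,2} = 1
G(n+17) = G(n) holds for n = 0,…,8 (a full window of length max(S) = 9), so the sequence is purely periodic with period 17.

17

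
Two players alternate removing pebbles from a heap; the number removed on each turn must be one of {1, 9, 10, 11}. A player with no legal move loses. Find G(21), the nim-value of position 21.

1

G(0) = 0
G(1) = mex{0} = 1
G(2) = mex{1} = 0
G(3) = mex{0} = 1
G(4) = mex{1} = 0
G(5) = mex{0} = 1
G(6) = mex{1} = 0
G(7) = mex{0} = 1
G(8) = mex{1} = 0
G(9) = mex{0,0} = 1
G(10) = mex{1,1,0} = 2
G(11) = mex{2,0,1,0} = 3
G(12) = mex{3,1,0,1} = 2
G(13) = mex{2,0,1,0} = 3
G(14) = mex{3,1,0,1} = 2
G(15) = mex{2,0,1,0} = 3
G(16) = mex{3,1,0,1} = 2
G(17) = mex{2,0,1,0} = 3
G(18) = mex{3,1,0,1} = 2
G(19) = mex{2,2,1,0} = 3
G(20) = mex{3,3,2,1} = 0
G(21) = mex{0,2,3,2} = 1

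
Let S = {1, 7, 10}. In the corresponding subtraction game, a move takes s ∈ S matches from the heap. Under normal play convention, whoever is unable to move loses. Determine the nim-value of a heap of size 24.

1

n :  0  1  2  3  4  5  6  7  8  9 10 11 12 13 14 15 16 17 18 19 20 21 22 23 24
G :  0  1  0  1  0  1  0  1  0  1  2  3  2  3  2  3  2  0  1  0  1  0  1  0  1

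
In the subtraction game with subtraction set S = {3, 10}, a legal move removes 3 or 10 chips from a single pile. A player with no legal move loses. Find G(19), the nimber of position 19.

n :  0  1  2  3  4  5  6  7  8  9 10 11 12 13 14 15 16 17 18 19
G :  0  0  0  1  1  1  0  0  0  1  1  1  2  0  0  0  1  1  1  0

0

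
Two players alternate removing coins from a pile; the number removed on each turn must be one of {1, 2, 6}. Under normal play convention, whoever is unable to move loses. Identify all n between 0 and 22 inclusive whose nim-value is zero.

0, 3, 7, 10, 14, 17, 21

n :  0  1  2  3  4  5  6  7  8  9 10 11 12 13 14 15 16 17 18 19 20 21 22
G :  0  1  2  0  1  2  3  0  1  2  0  1  2  3  0  1  2  0  1  2  3  0  1
P-positions are exactly the n with G(n) = 0.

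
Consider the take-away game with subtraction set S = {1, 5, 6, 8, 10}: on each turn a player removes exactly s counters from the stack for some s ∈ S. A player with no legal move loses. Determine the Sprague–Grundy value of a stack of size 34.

1

G(0) = 0
G(1) = mex{0} = 1
G(2) = mex{1} = 0
G(3) = mex{0} = 1
G(4) = mex{1} = 0
G(5) = mex{0,0} = 1
G(6) = mex{1,1,0} = 2
G(7) = mex{2,0,1} = 3
G(8) = mex{3,1,0,0} = 2
G(9) = mex{2,0,1,1} = 3
G(10) = mex{3,1,0,0,0} = 2
G(11) = mex{2,2,1,1,1} = 0
G(12) = mex{0,3,2,0,0} = 1
G(13) = mex{1,2,3,1,1} = 0
G(14) = mex{0,3,2,2,0} = 1
G(15) = mex{1,2,3,3,1} = 0
G(16) = mex{0,0,2,2,2} = 1
G(17) = mex{1,1,0,3,3} = 2
G(18) = mex{2,0,1,2,2} = 3
G(19) = mex{3,1,0,0,3} = 2
G(20) = mex{2,0,1,1,2} = 3
G(21) = mex{3,1,0,0,0} = 2
G(22) = mex{2,2,1,1,1} = 0
G(23) = mex{0,3,2,0,0} = 1
G(24) = mex{1,2,3,1,1} = 0
G(25) = mex{0,3,2,2,0} = 1
G(26) = mex{1,2,3,3,1} = 0
G(27) = mex{0,0,2,2,2} = 1
G(28) = mex{1,1,0,3,3} = 2
G(29) = mex{2,0,1,2,2} = 3
G(30) = mex{3,1,0,0,3} = 2
G(31) = mex{2,0,1,1,2} = 3
G(32) = mex{3,1,0,0,0} = 2
G(33) = mex{2,2,1,1,1} = 0
G(34) = mex{0,3,2,0,0} = 1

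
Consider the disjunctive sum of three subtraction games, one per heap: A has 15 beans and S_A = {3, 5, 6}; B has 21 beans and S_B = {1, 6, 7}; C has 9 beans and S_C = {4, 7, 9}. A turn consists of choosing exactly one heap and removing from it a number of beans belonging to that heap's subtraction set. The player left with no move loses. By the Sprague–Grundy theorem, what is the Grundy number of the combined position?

3

Heap A, S = {3, 5, 6}:
G(0) = 0
G(1) = mex{} = 0
G(2) = mex{} = 0
G(3) = mex{0} = 1
G(4) = mex{0} = 1
G(5) = mex{0,0} = 1
G(6) = mex{1,0,0} = 2
G(7) = mex{1,0,0} = 2
G(8) = mex{1,1,0} = 2
G(9) = mex{2,1,1} = 0
G(10) = mex{2,1,1} = 0
G(11) = mex{2,2,1} = 0
G(12) = mex{0,2,2} = 1
G(13) = mex{0,2,2} = 1
G(14) = mex{0,0,2} = 1
G(15) = mex{1,0,0} = 2
G_A(15) = 2.
Heap B, S = {1, 6, 7}:
n :  0  1  2  3  4  5  6  7  8  9 10 11 12 13 14 15 16 17 18 19 20 21
G :  0  1  0  1  0  1  2  3  2  3  2  3  0  1  0  1  0  1  2  3  2  3
G_B(21) = 3.
Heap C, S = {4, 7, 9}:
G(0) = 0
G(1) = mex{} = 0
G(2) = mex{} = 0
G(3) = mex{} = 0
G(4) = mex{0} = 1
G(5) = mex{0} = 1
G(6) = mex{0} = 1
G(7) = mex{0,0} = 1
G(8) = mex{1,0} = 2
G(9) = mex{1,0,0} = 2
G_C(9) = 2.
Combined Grundy value = 2 ⊕ 3 ⊕ 2 = 3.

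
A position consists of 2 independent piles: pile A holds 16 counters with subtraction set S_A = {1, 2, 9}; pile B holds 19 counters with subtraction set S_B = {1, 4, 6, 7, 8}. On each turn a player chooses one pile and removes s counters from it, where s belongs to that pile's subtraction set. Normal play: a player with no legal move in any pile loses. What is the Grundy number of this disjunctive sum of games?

Pile A, S = {1, 2, 9}:
G(0) = 0
G(1) = mex{0} = 1
G(2) = mex{1,0} = 2
G(3) = mex{2,1} = 0
G(4) = mex{0,2} = 1
G(5) = mex{1,0} = 2
G(6) = mex{2,1} = 0
G(7) = mex{0,2} = 1
G(8) = mex{1,0} = 2
G(9) = mex{2,1,0} = 3
G(10) = mex{3,2,1} = 0
G(11) = mex{0,3,2} = 1
G(12) = mex{1,0,0} = 2
G(13) = mex{2,1,1} = 0
G(14) = mex{0,2,2} = 1
G(15) = mex{1,0,0} = 2
G(16) = mex{2,1,1} = 0
G_A(16) = 0.
Pile B, S = {1, 4, 6, 7, 8}:
n :  0  1  2  3  4  5  6  7  8  9 10 11 12 13 14 15 16 17 18 19
G :  0  1  0  1  2  0  1  2  3  2  3  4  5  3  0  1  0  1  2  0
G_B(19) = 0.
Combined Grundy value = 0 ⊕ 0 = 0.

0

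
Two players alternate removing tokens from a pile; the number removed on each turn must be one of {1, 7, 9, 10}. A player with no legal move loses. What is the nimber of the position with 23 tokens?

n :  0  1  2  3  4  5  6  7  8  9 10 11 12 13 14 15 16 17 18 19 20 21 22 23
G :  0  1  0  1  0  1  0  1  0  1  2  3  2  3  2  3  2  3  2  0  1  0  1  0

0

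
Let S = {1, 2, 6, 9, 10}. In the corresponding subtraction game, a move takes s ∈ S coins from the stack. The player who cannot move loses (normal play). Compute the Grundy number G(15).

1

G(0) = 0
G(1) = mex{0} = 1
G(2) = mex{1,0} = 2
G(3) = mex{2,1} = 0
G(4) = mex{0,2} = 1
G(5) = mex{1,0} = 2
G(6) = mex{2,1,0} = 3
G(7) = mex{3,2,1} = 0
G(8) = mex{0,3,2} = 1
G(9) = mex{1,0,0,0} = 2
G(10) = mex{2,1,1,1,0} = 3
G(11) = mex{3,2,2,2,1} = 0
G(12) = mex{0,3,3,0,2} = 1
G(13) = mex{1,0,0,1,0} = 2
G(14) = mex{2,1,1,2,1} = 0
G(15) = mex{0,2,2,3,2} = 1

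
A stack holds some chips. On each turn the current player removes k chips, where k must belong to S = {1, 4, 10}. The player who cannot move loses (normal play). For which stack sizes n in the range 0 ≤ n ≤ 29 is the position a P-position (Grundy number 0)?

0, 2, 5, 7, 13, 16, 18, 21, 24, 27, 29

n :  0  1  2  3  4  5  6  7  8  9 10 11 12 13 14 15 16 17 18 19 20 21 22 23 24 25 26 27 28 29
G :  0  1  0  1  2  0  1  0  1  2  3  2  3  0  1  3  0  1  0  1  2  0  1  2  0  1  2  0  1  0
P-positions are exactly the n with G(n) = 0.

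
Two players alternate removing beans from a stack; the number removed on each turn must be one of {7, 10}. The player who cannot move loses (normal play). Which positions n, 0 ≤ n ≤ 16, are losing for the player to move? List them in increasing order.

0, 1, 2, 3, 4, 5, 6

G(0) = 0
G(1) = mex{} = 0
G(2) = mex{} = 0
G(3) = mex{} = 0
G(4) = mex{} = 0
G(5) = mex{} = 0
G(6) = mex{} = 0
G(7) = mex{0} = 1
G(8) = mex{0} = 1
G(9) = mex{0} = 1
G(10) = mex{0,0} = 1
G(11) = mex{0,0} = 1
G(12) = mex{0,0} = 1
G(13) = mex{0,0} = 1
G(14) = mex{1,0} = 2
G(15) = mex{1,0} = 2
G(16) = mex{1,0} = 2
P-positions are exactly the n with G(n) = 0.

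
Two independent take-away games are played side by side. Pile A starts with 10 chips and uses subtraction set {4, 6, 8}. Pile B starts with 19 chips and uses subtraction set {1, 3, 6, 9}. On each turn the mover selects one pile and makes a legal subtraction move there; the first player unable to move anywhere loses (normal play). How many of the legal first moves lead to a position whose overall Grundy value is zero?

Pile A, S = {4, 6, 8}:
G(0) = 0
G(1) = mex{} = 0
G(2) = mex{} = 0
G(3) = mex{} = 0
G(4) = mex{0} = 1
G(5) = mex{0} = 1
G(6) = mex{0,0} = 1
G(7) = mex{0,0} = 1
G(8) = mex{1,0,0} = 2
G(9) = mex{1,0,0} = 2
G(10) = mex{1,1,0} = 2
G_A(10) = 2.
Pile B, S = {1, 3, 6, 9}:
G(0) = 0
G(1) = mex{0} = 1
G(2) = mex{1} = 0
G(3) = mex{0,0} = 1
G(4) = mex{1,1} = 0
G(5) = mex{0,0} = 1
G(6) = mex{1,1,0} = 2
G(7) = mex{2,0,1} = 3
G(8) = mex{3,1,0} = 2
G(9) = mex{2,2,1,0} = 3
G(10) = mex{3,3,0,1} = 2
G(11) = mex{2,2,1,0} = 3
G(12) = mex{3,3,2,1} = 0
G(13) = mex{0,2,3,0} = 1
G(14) = mex{1,3,2,1} = 0
G(15) = mex{0,0,3,2} = 1
G(16) = mex{1,1,2,3} = 0
G(17) = mex{0,0,3,2} = 1
G(18) = mex{1,1,0,3} = 2
G(19) = mex{2,0,1,2} = 3
G_B(19) = 3.
Combined Grundy value = 2 ⊕ 3 = 1.
A winning move leaves total XOR = 0, i.e. changes one component's Grundy value g to g ⊕ X where X is the current total.
Pile A: need g' = 2⊕1 = 3. Options: 10−4→G=1, 10−6→G=1, 10−8→G=0. Hits: 0.
Pile B: need g' = 3⊕1 = 2. Options: 19−1→G=2, 19−3→G=0, 19−6→G=1, 19−9→G=2. Hits: 2.

2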